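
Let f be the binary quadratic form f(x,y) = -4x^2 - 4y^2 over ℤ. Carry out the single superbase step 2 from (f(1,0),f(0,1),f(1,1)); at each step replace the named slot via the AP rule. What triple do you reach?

start (-4,-4,-8) = (f(1,0),f(0,1),f(1,1))
replace slot 2: 2·((-4)+(-8)) − (-4) = -20 → (-4,-20,-8)

-4,-20,-8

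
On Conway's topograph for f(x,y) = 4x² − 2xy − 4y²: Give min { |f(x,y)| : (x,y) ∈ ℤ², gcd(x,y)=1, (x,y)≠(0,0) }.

descent: ρ → (-4,2,4)  [lands on river]
river: ρ → (4,6,-2)
river: ρ → (-2,6,4)
river: ρ → (4,2,-4)
river: ρ → (-4,6,2)
river: ρ → (2,6,-4)
closes: descent 1, river 6
min |a| on river = 2

2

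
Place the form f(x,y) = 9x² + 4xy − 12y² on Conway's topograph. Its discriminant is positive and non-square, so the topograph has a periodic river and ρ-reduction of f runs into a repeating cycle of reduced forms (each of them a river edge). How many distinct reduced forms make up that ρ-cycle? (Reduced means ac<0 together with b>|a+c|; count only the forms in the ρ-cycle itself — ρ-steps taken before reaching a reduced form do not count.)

D = 448, ⌊√D⌋ = 21
river: ρ → (-12,20,1)
river: ρ → (1,20,-12)
river: ρ → (-12,4,9)
river: ρ → (9,14,-7)
river: ρ → (-7,14,9)
river: ρ → (9,4,-12)
ρ-cycle length = 6 (tail of 0 descent steps not counted)

6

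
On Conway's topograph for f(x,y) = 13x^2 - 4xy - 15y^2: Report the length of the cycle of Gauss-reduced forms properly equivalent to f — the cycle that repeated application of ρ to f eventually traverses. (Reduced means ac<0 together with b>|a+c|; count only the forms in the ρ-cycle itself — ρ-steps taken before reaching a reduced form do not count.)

D = 796, ⌊√D⌋ = 28
descent: ρ → (-15,4,13)  [lands on river]
river: ρ → (13,22,-6)
river: ρ → (-6,26,5)
river: ρ → (5,24,-11)
river: ρ → (-11,20,9)
river: ρ → (9,16,-15)
river: ρ → (-15,14,10)
river: ρ → (10,26,-3)
river: ρ → (-3,28,1)
river: ρ → (1,28,-3)
river: ρ → (-3,26,10)
river: ρ → (10,14,-15)
river: ρ → (-15,16,9)
river: ρ → (9,20,-11)
river: ρ → (-11,24,5)
river: ρ → (5,26,-6)
river: ρ → (-6,22,13)
river: ρ → (13,4,-15)
river: ρ → (-15,26,2)
river: ρ → (2,26,-15)
ρ-cycle length = 20 (tail of 1 descent step not counted)

20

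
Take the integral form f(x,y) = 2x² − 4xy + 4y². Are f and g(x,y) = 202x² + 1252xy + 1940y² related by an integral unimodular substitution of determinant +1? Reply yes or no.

D₁ = -16, D₂ = -16
f: translate: b→0 (≡-4 mod 4), so (2,-4,4)→(2,0,2)
f: reduced (well bottom): (2,0,2) with a≤c, −a<b≤a
g: translate: b→40 (≡1252 mod 404), so (202,1252,1940)→(202,40,2)
g: flip: (202,40,2)→(2,-40,202)
g: translate: b→0 (≡-40 mod 4), so (2,-40,202)→(2,0,2)
g: reduced (well bottom): (2,0,2) with a≤c, −a<b≤a
reduced forms (2, 0, 2) vs (2, 0, 2) ⇒ equivalent

yes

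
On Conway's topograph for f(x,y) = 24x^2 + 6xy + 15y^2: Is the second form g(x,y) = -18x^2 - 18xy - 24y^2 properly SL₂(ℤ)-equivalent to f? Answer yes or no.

D₁ = -1404, D₂ = -1404
f: flip: (24,6,15)→(15,-6,24)
f: reduced (well bottom): (15,-6,24) with a≤c, −a<b≤a
g is negative-definite; reduce −g:
−g: reduced (well bottom): (18,18,24) with a≤c, −a<b≤a
flip sign back: reduced form of g is (-18,-18,-24)
reduced forms (15, -6, 24) vs (-18, -18, -24) ⇒ inequivalent

no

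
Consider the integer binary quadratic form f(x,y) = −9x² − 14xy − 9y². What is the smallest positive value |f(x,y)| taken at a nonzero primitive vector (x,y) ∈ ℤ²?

translate: b→-4 (≡14 mod 18), so (9,14,9)→(9,-4,4)
flip: (9,-4,4)→(4,4,9)
reduced (well bottom): (4,4,9) with a≤c, −a<b≤a
well minimum |f| = |-4| = 4 (negative-definite)

4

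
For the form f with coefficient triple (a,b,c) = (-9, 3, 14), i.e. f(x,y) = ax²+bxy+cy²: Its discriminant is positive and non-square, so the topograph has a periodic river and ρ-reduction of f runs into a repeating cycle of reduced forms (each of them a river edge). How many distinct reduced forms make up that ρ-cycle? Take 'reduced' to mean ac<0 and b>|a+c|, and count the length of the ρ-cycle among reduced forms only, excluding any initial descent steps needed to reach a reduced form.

D = 513, ⌊√D⌋ = 22
descent: ρ → (14,-3,-9)
descent: ρ → (-9,21,2)  [lands on river]
river: ρ → (2,19,-19)
river: ρ → (-19,19,2)
river: ρ → (2,21,-9)
river: ρ → (-9,15,8)
river: ρ → (8,17,-7)
river: ρ → (-7,11,14)
river: ρ → (14,17,-4)
river: ρ → (-4,15,18)
river: ρ → (18,21,-1)
river: ρ → (-1,21,18)
river: ρ → (18,15,-4)
river: ρ → (-4,17,14)
river: ρ → (14,11,-7)
river: ρ → (-7,17,8)
river: ρ → (8,15,-9)
ρ-cycle length = 16 (tail of 2 descent steps not counted)

16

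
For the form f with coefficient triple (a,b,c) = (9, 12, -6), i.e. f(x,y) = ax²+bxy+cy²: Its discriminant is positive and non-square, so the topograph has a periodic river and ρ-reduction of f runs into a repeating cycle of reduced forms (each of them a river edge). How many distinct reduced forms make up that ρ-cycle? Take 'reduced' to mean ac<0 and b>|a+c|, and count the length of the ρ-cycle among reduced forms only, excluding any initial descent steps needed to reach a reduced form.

D = 360, ⌊√D⌋ = 18
river: ρ → (-6,12,9)
river: ρ → (9,6,-9)
river: ρ → (-9,12,6)
river: ρ → (6,12,-9)
river: ρ → (-9,6,9)
river: ρ → (9,12,-6)
ρ-cycle length = 6 (tail of 0 descent steps not counted)

6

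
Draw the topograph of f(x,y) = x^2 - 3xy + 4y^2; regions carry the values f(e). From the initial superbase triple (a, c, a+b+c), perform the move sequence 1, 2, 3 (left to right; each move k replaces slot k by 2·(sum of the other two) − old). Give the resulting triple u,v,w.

start (1,4,2) = (f(1,0),f(0,1),f(1,1))
replace slot 1: 2·(4+2) − 1 = 11 → (11,4,2)
replace slot 2: 2·(11+2) − 4 = 22 → (11,22,2)
replace slot 3: 2·(11+22) − 2 = 64 → (11,22,64)

11,22,64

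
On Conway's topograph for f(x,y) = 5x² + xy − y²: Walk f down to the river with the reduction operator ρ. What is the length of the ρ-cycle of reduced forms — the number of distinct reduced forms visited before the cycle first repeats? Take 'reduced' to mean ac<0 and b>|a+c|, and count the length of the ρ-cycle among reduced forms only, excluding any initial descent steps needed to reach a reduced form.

D = 21, ⌊√D⌋ = 4
descent: ρ → (-1,3,3)  [lands on river]
river: ρ → (3,3,-1)
ρ-cycle length = 2 (tail of 1 descent step not counted)

2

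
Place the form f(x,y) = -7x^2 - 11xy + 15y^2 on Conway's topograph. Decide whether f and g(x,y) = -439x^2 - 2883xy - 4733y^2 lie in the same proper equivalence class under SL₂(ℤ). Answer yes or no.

D₁ = 541, D₂ = 541
river cycle of f (length 22): (15, 11, -7), (-7, 17, 9), (9, 19, -5), (-5, 21, 5), (5, 19, -9), (-9, 17, 7), (7, 11, -15), (-15, 19, 3), (3, 23, -1), (-1, 23, 3), … (12 more)
river cycle of g (length 22): (-3, 19, 15), (15, 11, -7), (-7, 17, 9), (9, 19, -5), (-5, 21, 5), (5, 19, -9), (-9, 17, 7), (7, 11, -15), (-15, 19, 3), (3, 23, -1), … (12 more)
cycles coincide ⇒ equivalent

yes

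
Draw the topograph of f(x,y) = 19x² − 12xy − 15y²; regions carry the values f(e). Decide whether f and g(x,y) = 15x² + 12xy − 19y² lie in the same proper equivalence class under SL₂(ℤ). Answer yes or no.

D₁ = 1284, D₂ = 1284
river cycle of f (length 8): (-15, 12, 19), (19, 26, -8), (-8, 22, 25), (25, 28, -5), (-5, 32, 13), (13, 20, -17), (-17, 14, 16), (16, 18, -15)
river cycle of g (length 8): (-19, 26, 8), (8, 22, -25), (-25, 28, 5), (5, 32, -13), (-13, 20, 17), (17, 14, -16), (-16, 18, 15), (15, 12, -19)
cycles differ ⇒ inequivalent

no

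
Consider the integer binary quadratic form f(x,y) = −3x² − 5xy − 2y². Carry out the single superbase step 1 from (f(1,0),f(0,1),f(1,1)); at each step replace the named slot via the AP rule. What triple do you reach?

start (-3,-2,-10) = (f(1,0),f(0,1),f(1,1))
replace slot 1: 2·((-2)+(-10)) − (-3) = -21 → (-21,-2,-10)

-21,-2,-10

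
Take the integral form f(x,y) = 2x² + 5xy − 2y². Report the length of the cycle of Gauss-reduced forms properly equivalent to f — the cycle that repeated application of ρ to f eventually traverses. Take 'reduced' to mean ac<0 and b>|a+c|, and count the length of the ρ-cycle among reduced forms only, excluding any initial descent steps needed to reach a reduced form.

D = 41, ⌊√D⌋ = 6
river: ρ → (-2,3,4)
river: ρ → (4,5,-1)
river: ρ → (-1,5,4)
river: ρ → (4,3,-2)
river: ρ → (-2,5,2)
river: ρ → (2,3,-4)
river: ρ → (-4,5,1)
river: ρ → (1,5,-4)
river: ρ → (-4,3,2)
river: ρ → (2,5,-2)
ρ-cycle length = 10 (tail of 0 descent steps not counted)

10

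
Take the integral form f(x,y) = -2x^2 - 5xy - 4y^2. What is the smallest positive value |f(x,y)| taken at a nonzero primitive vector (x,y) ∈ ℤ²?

translate: b→1 (≡5 mod 4), so (2,5,4)→(2,1,1)
flip: (2,1,1)→(1,-1,2)
translate: b→1 (≡-1 mod 2), so (1,-1,2)→(1,1,2)
reduced (well bottom): (1,1,2) with a≤c, −a<b≤a
well minimum |f| = |-1| = 1 (negative-definite)

1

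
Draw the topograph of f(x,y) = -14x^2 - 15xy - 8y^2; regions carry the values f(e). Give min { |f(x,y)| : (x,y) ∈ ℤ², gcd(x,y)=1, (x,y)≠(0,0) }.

translate: b→-13 (≡15 mod 28), so (14,15,8)→(14,-13,7)
flip: (14,-13,7)→(7,13,14)
translate: b→-1 (≡13 mod 14), so (7,13,14)→(7,-1,8)
reduced (well bottom): (7,-1,8) with a≤c, −a<b≤a
well minimum |f| = |-7| = 7 (negative-definite)

7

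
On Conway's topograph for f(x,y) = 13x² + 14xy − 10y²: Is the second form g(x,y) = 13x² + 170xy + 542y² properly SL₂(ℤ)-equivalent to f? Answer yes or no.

D₁ = 716, D₂ = 716
river cycle of f (length 14): (-10, 26, 1), (1, 26, -10), (-10, 14, 13), (13, 12, -11), (-11, 10, 14), (14, 18, -7), (-7, 24, 5), (5, 26, -2), (-2, 26, 5), (5, 24, -7), … (4 more)
river cycle of g (length 14): (13, 14, -10), (-10, 26, 1), (1, 26, -10), (-10, 14, 13), (13, 12, -11), (-11, 10, 14), (14, 18, -7), (-7, 24, 5), (5, 26, -2), (-2, 26, 5), … (4 more)
cycles coincide ⇒ equivalent

yes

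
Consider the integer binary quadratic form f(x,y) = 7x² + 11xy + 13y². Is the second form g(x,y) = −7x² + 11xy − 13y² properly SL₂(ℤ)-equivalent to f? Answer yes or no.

D₁ = -243, D₂ = -243
f: translate: b→-3 (≡11 mod 14), so (7,11,13)→(7,-3,9)
f: reduced (well bottom): (7,-3,9) with a≤c, −a<b≤a
g is negative-definite; reduce −g:
−g: translate: b→3 (≡-11 mod 14), so (7,-11,13)→(7,3,9)
−g: reduced (well bottom): (7,3,9) with a≤c, −a<b≤a
flip sign back: reduced form of g is (-7,-3,-9)
reduced forms (7, -3, 9) vs (-7, -3, -9) ⇒ inequivalent

no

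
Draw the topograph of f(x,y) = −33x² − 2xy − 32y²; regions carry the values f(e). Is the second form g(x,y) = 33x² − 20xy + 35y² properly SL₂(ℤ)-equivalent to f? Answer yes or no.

D₁ = -4220, D₂ = -4220
f is negative-definite; reduce −f:
−f: flip: (33,2,32)→(32,-2,33)
−f: reduced (well bottom): (32,-2,33) with a≤c, −a<b≤a
flip sign back: reduced form of f is (-32,2,-33)
g: reduced (well bottom): (33,-20,35) with a≤c, −a<b≤a
reduced forms (-32, 2, -33) vs (33, -20, 35) ⇒ inequivalent

no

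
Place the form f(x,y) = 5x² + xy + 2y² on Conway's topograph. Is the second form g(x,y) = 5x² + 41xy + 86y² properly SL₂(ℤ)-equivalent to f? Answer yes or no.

D₁ = -39, D₂ = -39
f: flip: (5,1,2)→(2,-1,5)
f: reduced (well bottom): (2,-1,5) with a≤c, −a<b≤a
g: translate: b→1 (≡41 mod 10), so (5,41,86)→(5,1,2)
g: flip: (5,1,2)→(2,-1,5)
g: reduced (well bottom): (2,-1,5) with a≤c, −a<b≤a
reduced forms (2, -1, 5) vs (2, -1, 5) ⇒ equivalent

yes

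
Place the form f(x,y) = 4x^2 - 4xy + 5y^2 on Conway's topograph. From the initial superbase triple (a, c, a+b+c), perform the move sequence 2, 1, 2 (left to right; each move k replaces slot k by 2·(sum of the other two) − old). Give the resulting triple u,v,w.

start (4,5,5) = (f(1,0),f(0,1),f(1,1))
replace slot 2: 2·(4+5) − 5 = 13 → (4,13,5)
replace slot 1: 2·(13+5) − 4 = 32 → (32,13,5)
replace slot 2: 2·(32+5) − 13 = 61 → (32,61,5)

32,61,5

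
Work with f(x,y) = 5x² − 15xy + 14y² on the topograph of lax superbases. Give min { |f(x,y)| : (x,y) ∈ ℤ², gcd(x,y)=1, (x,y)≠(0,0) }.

translate: b→5 (≡-15 mod 10), so (5,-15,14)→(5,5,4)
flip: (5,5,4)→(4,-5,5)
translate: b→3 (≡-5 mod 8), so (4,-5,5)→(4,3,4)
reduced (well bottom): (4,3,4) with a≤c, −a<b≤a
well minimum = a = 4

4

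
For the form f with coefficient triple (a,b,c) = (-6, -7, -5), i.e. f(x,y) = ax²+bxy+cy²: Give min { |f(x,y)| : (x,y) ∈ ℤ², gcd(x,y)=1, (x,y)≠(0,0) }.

translate: b→-5 (≡7 mod 12), so (6,7,5)→(6,-5,4)
flip: (6,-5,4)→(4,5,6)
translate: b→-3 (≡5 mod 8), so (4,5,6)→(4,-3,5)
reduced (well bottom): (4,-3,5) with a≤c, −a<b≤a
well minimum |f| = |-4| = 4 (negative-definite)

4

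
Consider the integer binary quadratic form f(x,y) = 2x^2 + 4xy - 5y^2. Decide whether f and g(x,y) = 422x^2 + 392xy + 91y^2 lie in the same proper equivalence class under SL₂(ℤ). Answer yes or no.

D₁ = 56, D₂ = 56
river cycle of f (length 4): (-5, 6, 1), (1, 6, -5), (-5, 4, 2), (2, 4, -5)
river cycle of g (length 4): (2, 4, -5), (-5, 6, 1), (1, 6, -5), (-5, 4, 2)
cycles coincide ⇒ equivalent

yes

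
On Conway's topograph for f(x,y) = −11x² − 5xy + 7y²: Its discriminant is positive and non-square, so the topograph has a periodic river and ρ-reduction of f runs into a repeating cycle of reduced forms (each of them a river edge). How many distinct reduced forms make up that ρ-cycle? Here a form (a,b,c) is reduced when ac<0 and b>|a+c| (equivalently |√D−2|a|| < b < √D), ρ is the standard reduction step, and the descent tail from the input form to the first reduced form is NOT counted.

D = 333, ⌊√D⌋ = 18
descent: ρ → (7,5,-11)  [lands on river]
river: ρ → (-11,17,1)
river: ρ → (1,17,-11)
river: ρ → (-11,5,7)
river: ρ → (7,9,-9)
river: ρ → (-9,9,7)
ρ-cycle length = 6 (tail of 1 descent step not counted)

6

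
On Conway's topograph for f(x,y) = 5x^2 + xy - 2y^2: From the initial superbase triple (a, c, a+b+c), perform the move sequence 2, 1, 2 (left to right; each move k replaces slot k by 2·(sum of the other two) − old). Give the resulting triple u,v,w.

start (5,-2,4) = (f(1,0),f(0,1),f(1,1))
replace slot 2: 2·(5+4) − (-2) = 20 → (5,20,4)
replace slot 1: 2·(20+4) − 5 = 43 → (43,20,4)
replace slot 2: 2·(43+4) − 20 = 74 → (43,74,4)

43,74,4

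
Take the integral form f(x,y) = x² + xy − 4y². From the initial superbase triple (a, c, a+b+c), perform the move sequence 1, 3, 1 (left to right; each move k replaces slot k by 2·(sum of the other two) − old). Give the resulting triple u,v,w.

start (1,-4,-2) = (f(1,0),f(0,1),f(1,1))
replace slot 1: 2·((-4)+(-2)) − 1 = -13 → (-13,-4,-2)
replace slot 3: 2·((-13)+(-4)) − (-2) = -32 → (-13,-4,-32)
replace slot 1: 2·((-4)+(-32)) − (-13) = -59 → (-59,-4,-32)

-59,-4,-32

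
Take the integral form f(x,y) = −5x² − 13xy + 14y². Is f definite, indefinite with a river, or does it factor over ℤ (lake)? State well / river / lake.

D = b²−4ac = (-13)² − 4·(-5)·14 = 449
D > 0 non-square ⇒ indefinite ⇒ periodic river

river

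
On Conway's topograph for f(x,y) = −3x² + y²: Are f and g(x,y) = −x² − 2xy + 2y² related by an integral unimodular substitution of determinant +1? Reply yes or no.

D₁ = 12, D₂ = 12
river cycle of f (length 2): (1, 2, -2), (-2, 2, 1)
river cycle of g (length 2): (2, 2, -1), (-1, 2, 2)
cycles differ ⇒ inequivalent

no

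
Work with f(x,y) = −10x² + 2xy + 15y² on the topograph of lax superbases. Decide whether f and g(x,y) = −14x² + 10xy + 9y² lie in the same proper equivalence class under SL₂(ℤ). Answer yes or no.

D₁ = 604, D₂ = 604
river cycle of f (length 20): (-10, 22, 3), (3, 20, -17), (-17, 14, 6), (6, 22, -5), (-5, 18, 14), (14, 10, -9), (-9, 8, 15), (15, 22, -2), (-2, 22, 15), (15, 8, -9), … (10 more)
river cycle of g (length 20): (9, 8, -15), (-15, 22, 2), (2, 22, -15), (-15, 8, 9), (9, 10, -14), (-14, 18, 5), (5, 22, -6), (-6, 14, 17), (17, 20, -3), (-3, 22, 10), … (10 more)
cycles differ ⇒ inequivalent

no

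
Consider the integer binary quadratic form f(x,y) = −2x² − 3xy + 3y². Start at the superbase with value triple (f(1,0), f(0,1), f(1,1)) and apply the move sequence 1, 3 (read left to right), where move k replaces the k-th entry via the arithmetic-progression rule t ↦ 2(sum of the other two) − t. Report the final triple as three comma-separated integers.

start (-2,3,-2) = (f(1,0),f(0,1),f(1,1))
replace slot 1: 2·(3+(-2)) − (-2) = 4 → (4,3,-2)
replace slot 3: 2·(4+3) − (-2) = 16 → (4,3,16)

4,3,16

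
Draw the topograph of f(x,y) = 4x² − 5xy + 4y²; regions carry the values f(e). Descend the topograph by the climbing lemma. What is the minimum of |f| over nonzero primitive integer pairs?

translate: b→3 (≡-5 mod 8), so (4,-5,4)→(4,3,3)
flip: (4,3,3)→(3,-3,4)
translate: b→3 (≡-3 mod 6), so (3,-3,4)→(3,3,4)
reduced (well bottom): (3,3,4) with a≤c, −a<b≤a
well minimum = a = 3

3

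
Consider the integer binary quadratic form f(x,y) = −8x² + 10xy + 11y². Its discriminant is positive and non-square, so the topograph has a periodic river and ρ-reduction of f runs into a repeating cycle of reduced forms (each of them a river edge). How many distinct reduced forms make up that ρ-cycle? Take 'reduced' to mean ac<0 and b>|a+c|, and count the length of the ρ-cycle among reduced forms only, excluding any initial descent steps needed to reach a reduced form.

D = 452, ⌊√D⌋ = 21
river: ρ → (11,12,-7)
river: ρ → (-7,16,7)
river: ρ → (7,12,-11)
river: ρ → (-11,10,8)
river: ρ → (8,6,-13)
river: ρ → (-13,20,1)
river: ρ → (1,20,-13)
river: ρ → (-13,6,8)
river: ρ → (8,10,-11)
river: ρ → (-11,12,7)
river: ρ → (7,16,-7)
river: ρ → (-7,12,11)
river: ρ → (11,10,-8)
river: ρ → (-8,6,13)
river: ρ → (13,20,-1)
river: ρ → (-1,20,13)
river: ρ → (13,6,-8)
river: ρ → (-8,10,11)
ρ-cycle length = 18 (tail of 0 descent steps not counted)

18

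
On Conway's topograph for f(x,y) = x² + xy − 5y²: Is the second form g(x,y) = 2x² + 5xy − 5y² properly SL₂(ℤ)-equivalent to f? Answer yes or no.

D₁ = 21, D₂ = 65
discriminants differ ⇒ not SL₂(ℤ)-equivalent

no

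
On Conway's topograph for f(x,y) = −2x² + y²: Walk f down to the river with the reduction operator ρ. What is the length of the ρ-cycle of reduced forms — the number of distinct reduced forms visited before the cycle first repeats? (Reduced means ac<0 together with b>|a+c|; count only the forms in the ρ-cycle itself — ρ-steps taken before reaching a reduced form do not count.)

D = 8, ⌊√D⌋ = 2
descent: ρ → (1,2,-1)  [lands on river]
river: ρ → (-1,2,1)
ρ-cycle length = 2 (tail of 1 descent step not counted)

2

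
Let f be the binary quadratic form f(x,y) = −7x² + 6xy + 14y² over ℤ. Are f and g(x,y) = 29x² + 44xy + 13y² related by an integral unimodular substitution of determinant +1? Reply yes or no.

D₁ = 428, D₂ = 428
river cycle of f (length 6): (-7, 20, 1), (1, 20, -7), (-7, 8, 13), (13, 18, -2), (-2, 18, 13), (13, 8, -7)
river cycle of g (length 6): (13, 8, -7), (-7, 20, 1), (1, 20, -7), (-7, 8, 13), (13, 18, -2), (-2, 18, 13)
cycles coincide ⇒ equivalent

yes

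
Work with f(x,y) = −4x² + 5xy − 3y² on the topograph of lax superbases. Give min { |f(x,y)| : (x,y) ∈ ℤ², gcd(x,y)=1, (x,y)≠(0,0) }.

translate: b→3 (≡-5 mod 8), so (4,-5,3)→(4,3,2)
flip: (4,3,2)→(2,-3,4)
translate: b→1 (≡-3 mod 4), so (2,-3,4)→(2,1,3)
reduced (well bottom): (2,1,3) with a≤c, −a<b≤a
well minimum |f| = |-2| = 2 (negative-definite)

2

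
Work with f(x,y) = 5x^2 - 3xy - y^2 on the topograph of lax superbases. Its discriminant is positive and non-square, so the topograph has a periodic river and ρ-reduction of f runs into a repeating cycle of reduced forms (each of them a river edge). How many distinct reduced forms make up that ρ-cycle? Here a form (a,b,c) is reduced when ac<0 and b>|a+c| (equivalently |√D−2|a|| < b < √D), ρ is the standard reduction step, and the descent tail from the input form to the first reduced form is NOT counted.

D = 29, ⌊√D⌋ = 5
descent: ρ → (-1,5,1)  [lands on river]
river: ρ → (1,5,-1)
ρ-cycle length = 2 (tail of 1 descent step not counted)

2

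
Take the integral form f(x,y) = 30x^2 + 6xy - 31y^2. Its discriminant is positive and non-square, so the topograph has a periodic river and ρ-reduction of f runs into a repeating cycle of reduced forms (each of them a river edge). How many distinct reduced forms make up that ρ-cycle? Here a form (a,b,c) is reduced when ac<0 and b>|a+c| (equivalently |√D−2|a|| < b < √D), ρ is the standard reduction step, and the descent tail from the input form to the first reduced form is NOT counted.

D = 3756, ⌊√D⌋ = 61
river: ρ → (-31,56,5)
river: ρ → (5,54,-42)
river: ρ → (-42,30,17)
river: ρ → (17,38,-34)
river: ρ → (-34,30,21)
river: ρ → (21,54,-10)
river: ρ → (-10,46,41)
river: ρ → (41,36,-15)
river: ρ → (-15,54,14)
river: ρ → (14,58,-7)
river: ρ → (-7,54,30)
river: ρ → (30,6,-31)
ρ-cycle length = 12 (tail of 0 descent steps not counted)

12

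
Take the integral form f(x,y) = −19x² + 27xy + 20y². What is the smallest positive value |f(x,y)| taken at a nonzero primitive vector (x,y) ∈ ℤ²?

river: ρ → (20,13,-26)
river: ρ → (-26,39,7)
river: ρ → (7,45,-8)
river: ρ → (-8,35,32)
river: ρ → (32,29,-11)
river: ρ → (-11,37,20)
river: ρ → (20,43,-5)
river: ρ → (-5,47,2)
river: ρ → (2,45,-28)
river: ρ → (-28,11,19)
river: ρ → (19,27,-20)
river: ρ → (-20,13,26)
river: ρ → (26,39,-7)
river: ρ → (-7,45,8)
river: ρ → (8,35,-32)
river: ρ → (-32,29,11)
river: ρ → (11,37,-20)
river: ρ → (-20,43,5)
river: ρ → (5,47,-2)
river: ρ → (-2,45,28)
river: ρ → (28,11,-19)
river: ρ → (-19,27,20)
closes: descent 0, river 22
min |a| on river = 2

2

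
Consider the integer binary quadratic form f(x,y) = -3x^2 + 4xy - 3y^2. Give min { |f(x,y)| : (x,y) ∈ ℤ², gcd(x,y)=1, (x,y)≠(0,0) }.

translate: b→2 (≡-4 mod 6), so (3,-4,3)→(3,2,2)
flip: (3,2,2)→(2,-2,3)
translate: b→2 (≡-2 mod 4), so (2,-2,3)→(2,2,3)
reduced (well bottom): (2,2,3) with a≤c, −a<b≤a
well minimum |f| = |-2| = 2 (negative-definite)

2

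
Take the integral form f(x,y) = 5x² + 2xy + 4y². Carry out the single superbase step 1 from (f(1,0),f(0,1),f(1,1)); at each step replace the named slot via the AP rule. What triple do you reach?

start (5,4,11) = (f(1,0),f(0,1),f(1,1))
replace slot 1: 2·(4+11) − 5 = 25 → (25,4,11)

25,4,11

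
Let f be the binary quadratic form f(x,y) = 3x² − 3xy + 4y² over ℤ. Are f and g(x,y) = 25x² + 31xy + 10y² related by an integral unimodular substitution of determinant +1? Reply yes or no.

D₁ = -39, D₂ = -39
f: translate: b→3 (≡-3 mod 6), so (3,-3,4)→(3,3,4)
f: reduced (well bottom): (3,3,4) with a≤c, −a<b≤a
g: translate: b→-19 (≡31 mod 50), so (25,31,10)→(25,-19,4)
g: flip: (25,-19,4)→(4,19,25)
g: translate: b→3 (≡19 mod 8), so (4,19,25)→(4,3,3)
g: flip: (4,3,3)→(3,-3,4)
g: translate: b→3 (≡-3 mod 6), so (3,-3,4)→(3,3,4)
g: reduced (well bottom): (3,3,4) with a≤c, −a<b≤a
reduced forms (3, 3, 4) vs (3, 3, 4) ⇒ equivalent

yes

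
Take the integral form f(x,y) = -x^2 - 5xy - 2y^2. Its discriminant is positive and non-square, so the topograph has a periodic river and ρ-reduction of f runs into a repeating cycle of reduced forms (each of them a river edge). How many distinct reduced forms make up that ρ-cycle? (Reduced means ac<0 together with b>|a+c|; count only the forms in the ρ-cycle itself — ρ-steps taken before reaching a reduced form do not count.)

D = 17, ⌊√D⌋ = 4
descent: ρ → (-2,1,2)  [lands on river]
river: ρ → (2,3,-1)
river: ρ → (-1,3,2)
river: ρ → (2,1,-2)
river: ρ → (-2,3,1)
river: ρ → (1,3,-2)
ρ-cycle length = 6 (tail of 1 descent step not counted)

6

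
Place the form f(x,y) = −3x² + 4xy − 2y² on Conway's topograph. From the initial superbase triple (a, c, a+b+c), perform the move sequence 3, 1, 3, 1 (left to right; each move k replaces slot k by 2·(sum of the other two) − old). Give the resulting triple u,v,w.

start (-3,-2,-1) = (f(1,0),f(0,1),f(1,1))
replace slot 3: 2·((-3)+(-2)) − (-1) = -9 → (-3,-2,-9)
replace slot 1: 2·((-2)+(-9)) − (-3) = -19 → (-19,-2,-9)
replace slot 3: 2·((-19)+(-2)) − (-9) = -33 → (-19,-2,-33)
replace slot 1: 2·((-2)+(-33)) − (-19) = -51 → (-51,-2,-33)

-51,-2,-33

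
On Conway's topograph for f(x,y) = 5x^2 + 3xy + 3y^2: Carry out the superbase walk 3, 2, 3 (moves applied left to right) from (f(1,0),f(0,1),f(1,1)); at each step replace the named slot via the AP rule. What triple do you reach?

start (5,3,11) = (f(1,0),f(0,1),f(1,1))
replace slot 3: 2·(5+3) − 11 = 5 → (5,3,5)
replace slot 2: 2·(5+5) − 3 = 17 → (5,17,5)
replace slot 3: 2·(5+17) − 5 = 39 → (5,17,39)

5,17,39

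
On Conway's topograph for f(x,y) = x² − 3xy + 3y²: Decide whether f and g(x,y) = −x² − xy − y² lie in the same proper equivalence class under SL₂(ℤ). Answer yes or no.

D₁ = -3, D₂ = -3
f: translate: b→1 (≡-3 mod 2), so (1,-3,3)→(1,1,1)
f: reduced (well bottom): (1,1,1) with a≤c, −a<b≤a
g is negative-definite; reduce −g:
−g: reduced (well bottom): (1,1,1) with a≤c, −a<b≤a
flip sign back: reduced form of g is (-1,-1,-1)
reduced forms (1, 1, 1) vs (-1, -1, -1) ⇒ inequivalent

no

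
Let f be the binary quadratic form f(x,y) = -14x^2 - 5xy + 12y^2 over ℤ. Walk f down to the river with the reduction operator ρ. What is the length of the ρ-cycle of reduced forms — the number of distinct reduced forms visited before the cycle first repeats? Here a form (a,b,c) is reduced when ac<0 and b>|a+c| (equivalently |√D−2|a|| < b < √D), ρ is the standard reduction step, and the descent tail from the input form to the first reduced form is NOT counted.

D = 697, ⌊√D⌋ = 26
descent: ρ → (12,5,-14)  [lands on river]
river: ρ → (-14,23,3)
river: ρ → (3,25,-6)
river: ρ → (-6,23,7)
river: ρ → (7,19,-12)
river: ρ → (-12,5,14)
river: ρ → (14,23,-3)
river: ρ → (-3,25,6)
river: ρ → (6,23,-7)
river: ρ → (-7,19,12)
ρ-cycle length = 10 (tail of 1 descent step not counted)

10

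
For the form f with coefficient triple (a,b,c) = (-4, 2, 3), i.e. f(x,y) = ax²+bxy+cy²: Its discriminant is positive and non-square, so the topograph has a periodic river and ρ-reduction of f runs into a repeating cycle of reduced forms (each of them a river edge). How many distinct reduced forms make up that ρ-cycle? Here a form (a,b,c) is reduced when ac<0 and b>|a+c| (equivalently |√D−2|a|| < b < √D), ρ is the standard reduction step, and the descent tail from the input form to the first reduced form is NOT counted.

D = 52, ⌊√D⌋ = 7
river: ρ → (3,4,-3)
river: ρ → (-3,2,4)
river: ρ → (4,6,-1)
river: ρ → (-1,6,4)
river: ρ → (4,2,-3)
river: ρ → (-3,4,3)
river: ρ → (3,2,-4)
river: ρ → (-4,6,1)
river: ρ → (1,6,-4)
river: ρ → (-4,2,3)
ρ-cycle length = 10 (tail of 0 descent steps not counted)

10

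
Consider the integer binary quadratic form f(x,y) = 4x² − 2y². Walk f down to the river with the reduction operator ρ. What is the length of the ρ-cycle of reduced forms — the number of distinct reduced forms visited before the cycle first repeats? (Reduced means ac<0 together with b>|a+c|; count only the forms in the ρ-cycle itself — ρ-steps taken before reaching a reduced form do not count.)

D = 32, ⌊√D⌋ = 5
descent: ρ → (-2,4,2)  [lands on river]
river: ρ → (2,4,-2)
ρ-cycle length = 2 (tail of 1 descent step not counted)

2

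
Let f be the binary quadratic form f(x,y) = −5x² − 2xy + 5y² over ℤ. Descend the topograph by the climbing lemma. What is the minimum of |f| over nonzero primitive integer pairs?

descent: ρ → (5,2,-5)  [lands on river]
river: ρ → (-5,8,2)
river: ρ → (2,8,-5)
river: ρ → (-5,2,5)
river: ρ → (5,8,-2)
river: ρ → (-2,8,5)
closes: descent 1, river 6
min |a| on river = 2

2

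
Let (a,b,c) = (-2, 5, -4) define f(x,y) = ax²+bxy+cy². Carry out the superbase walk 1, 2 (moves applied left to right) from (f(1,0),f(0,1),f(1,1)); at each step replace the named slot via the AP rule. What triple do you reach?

start (-2,-4,-1) = (f(1,0),f(0,1),f(1,1))
replace slot 1: 2·((-4)+(-1)) − (-2) = -8 → (-8,-4,-1)
replace slot 2: 2·((-8)+(-1)) − (-4) = -14 → (-8,-14,-1)

-8,-14,-1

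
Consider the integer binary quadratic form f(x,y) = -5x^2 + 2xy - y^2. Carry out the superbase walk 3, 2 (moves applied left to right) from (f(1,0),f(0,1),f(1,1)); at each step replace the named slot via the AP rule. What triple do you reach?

start (-5,-1,-4) = (f(1,0),f(0,1),f(1,1))
replace slot 3: 2·((-5)+(-1)) − (-4) = -8 → (-5,-1,-8)
replace slot 2: 2·((-5)+(-8)) − (-1) = -25 → (-5,-25,-8)

-5,-25,-8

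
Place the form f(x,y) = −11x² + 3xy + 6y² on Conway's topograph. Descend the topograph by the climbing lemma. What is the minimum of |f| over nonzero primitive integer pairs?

descent: ρ → (6,9,-8)  [lands on river]
river: ρ → (-8,7,7)
river: ρ → (7,7,-8)
river: ρ → (-8,9,6)
river: ρ → (6,15,-2)
river: ρ → (-2,13,13)
river: ρ → (13,13,-2)
river: ρ → (-2,15,6)
closes: descent 1, river 8
min |a| on river = 2

2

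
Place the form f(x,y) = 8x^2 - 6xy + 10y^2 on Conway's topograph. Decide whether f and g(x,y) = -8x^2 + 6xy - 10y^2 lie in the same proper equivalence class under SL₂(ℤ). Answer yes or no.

D₁ = -284, D₂ = -284
f: reduced (well bottom): (8,-6,10) with a≤c, −a<b≤a
g is negative-definite; reduce −g:
−g: reduced (well bottom): (8,-6,10) with a≤c, −a<b≤a
flip sign back: reduced form of g is (-8,6,-10)
reduced forms (8, -6, 10) vs (-8, 6, -10) ⇒ inequivalent

no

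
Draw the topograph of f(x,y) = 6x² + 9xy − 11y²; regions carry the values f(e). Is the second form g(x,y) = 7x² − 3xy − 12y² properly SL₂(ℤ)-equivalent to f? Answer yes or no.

D₁ = 345, D₂ = 345
river cycle of f (length 10): (-11, 13, 4), (4, 11, -14), (-14, 17, 1), (1, 17, -14), (-14, 11, 4), (4, 13, -11), (-11, 9, 6), (6, 15, -5), (-5, 15, 6), (6, 9, -11)
river cycle of g (length 10): (7, 11, -8), (-8, 5, 10), (10, 15, -3), (-3, 15, 10), (10, 5, -8), (-8, 11, 7), (7, 17, -2), (-2, 15, 15), (15, 15, -2), (-2, 17, 7)
cycles differ ⇒ inequivalent

no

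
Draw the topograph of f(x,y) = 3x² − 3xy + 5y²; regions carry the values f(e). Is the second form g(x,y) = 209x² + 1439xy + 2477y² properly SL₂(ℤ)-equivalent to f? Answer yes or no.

D₁ = -51, D₂ = -51
f: translate: b→3 (≡-3 mod 6), so (3,-3,5)→(3,3,5)
f: reduced (well bottom): (3,3,5) with a≤c, −a<b≤a
g: translate: b→185 (≡1439 mod 418), so (209,1439,2477)→(209,185,41)
g: flip: (209,185,41)→(41,-185,209)
g: translate: b→-21 (≡-185 mod 82), so (41,-185,209)→(41,-21,3)
g: flip: (41,-21,3)→(3,21,41)
g: translate: b→3 (≡21 mod 6), so (3,21,41)→(3,3,5)
g: reduced (well bottom): (3,3,5) with a≤c, −a<b≤a
reduced forms (3, 3, 5) vs (3, 3, 5) ⇒ equivalent

yes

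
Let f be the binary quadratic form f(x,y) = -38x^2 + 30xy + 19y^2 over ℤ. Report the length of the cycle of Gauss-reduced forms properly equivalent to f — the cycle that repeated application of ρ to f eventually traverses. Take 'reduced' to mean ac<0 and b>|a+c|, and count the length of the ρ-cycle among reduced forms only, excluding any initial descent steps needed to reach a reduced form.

D = 3788, ⌊√D⌋ = 61
river: ρ → (19,46,-22)
river: ρ → (-22,42,23)
river: ρ → (23,50,-14)
river: ρ → (-14,34,47)
river: ρ → (47,60,-1)
river: ρ → (-1,60,47)
river: ρ → (47,34,-14)
river: ρ → (-14,50,23)
river: ρ → (23,42,-22)
river: ρ → (-22,46,19)
river: ρ → (19,30,-38)
river: ρ → (-38,46,11)
river: ρ → (11,42,-46)
river: ρ → (-46,50,7)
river: ρ → (7,48,-53)
river: ρ → (-53,58,2)
river: ρ → (2,58,-53)
river: ρ → (-53,48,7)
river: ρ → (7,50,-46)
river: ρ → (-46,42,11)
river: ρ → (11,46,-38)
river: ρ → (-38,30,19)
ρ-cycle length = 22 (tail of 0 descent steps not counted)

22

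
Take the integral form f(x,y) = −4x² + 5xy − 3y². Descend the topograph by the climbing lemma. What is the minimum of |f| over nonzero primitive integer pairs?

translate: b→3 (≡-5 mod 8), so (4,-5,3)→(4,3,2)
flip: (4,3,2)→(2,-3,4)
translate: b→1 (≡-3 mod 4), so (2,-3,4)→(2,1,3)
reduced (well bottom): (2,1,3) with a≤c, −a<b≤a
well minimum |f| = |-2| = 2 (negative-definite)

2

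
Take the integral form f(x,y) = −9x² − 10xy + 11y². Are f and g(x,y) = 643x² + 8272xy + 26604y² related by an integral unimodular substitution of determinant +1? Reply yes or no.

D₁ = 496, D₂ = 496
river cycle of f (length 16): (11, 10, -9), (-9, 8, 12), (12, 16, -5), (-5, 14, 15), (15, 16, -4), (-4, 16, 15), (15, 14, -5), (-5, 16, 12), (12, 8, -9), (-9, 10, 11), … (6 more)
river cycle of g (length 16): (11, 10, -9), (-9, 8, 12), (12, 16, -5), (-5, 14, 15), (15, 16, -4), (-4, 16, 15), (15, 14, -5), (-5, 16, 12), (12, 8, -9), (-9, 10, 11), … (6 more)
cycles coincide ⇒ equivalent

yes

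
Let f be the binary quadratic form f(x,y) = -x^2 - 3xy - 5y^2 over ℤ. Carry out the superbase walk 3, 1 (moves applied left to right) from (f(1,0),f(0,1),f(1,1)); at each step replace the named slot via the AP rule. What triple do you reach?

start (-1,-5,-9) = (f(1,0),f(0,1),f(1,1))
replace slot 3: 2·((-1)+(-5)) − (-9) = -3 → (-1,-5,-3)
replace slot 1: 2·((-5)+(-3)) − (-1) = -15 → (-15,-5,-3)

-15,-5,-3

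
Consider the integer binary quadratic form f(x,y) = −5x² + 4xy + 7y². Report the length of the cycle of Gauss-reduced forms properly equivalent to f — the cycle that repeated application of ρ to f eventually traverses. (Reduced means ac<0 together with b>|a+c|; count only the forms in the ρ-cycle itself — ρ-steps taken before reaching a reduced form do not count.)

D = 156, ⌊√D⌋ = 12
river: ρ → (7,10,-2)
river: ρ → (-2,10,7)
river: ρ → (7,4,-5)
river: ρ → (-5,6,6)
river: ρ → (6,6,-5)
river: ρ → (-5,4,7)
ρ-cycle length = 6 (tail of 0 descent steps not counted)

6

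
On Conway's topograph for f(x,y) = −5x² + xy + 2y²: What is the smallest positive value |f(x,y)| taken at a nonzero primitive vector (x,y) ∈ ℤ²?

descent: ρ → (2,3,-4)  [lands on river]
river: ρ → (-4,5,1)
river: ρ → (1,5,-4)
river: ρ → (-4,3,2)
river: ρ → (2,5,-2)
river: ρ → (-2,3,4)
river: ρ → (4,5,-1)
river: ρ → (-1,5,4)
river: ρ → (4,3,-2)
river: ρ → (-2,5,2)
closes: descent 1, river 10
min |a| on river = 1

1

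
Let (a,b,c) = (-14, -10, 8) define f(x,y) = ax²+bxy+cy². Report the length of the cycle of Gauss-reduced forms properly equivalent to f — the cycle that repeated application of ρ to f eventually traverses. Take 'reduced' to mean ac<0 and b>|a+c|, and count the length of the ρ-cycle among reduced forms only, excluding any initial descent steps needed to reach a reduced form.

D = 548, ⌊√D⌋ = 23
descent: ρ → (8,10,-14)  [lands on river]
river: ρ → (-14,18,4)
river: ρ → (4,22,-4)
river: ρ → (-4,18,14)
river: ρ → (14,10,-8)
river: ρ → (-8,22,2)
river: ρ → (2,22,-8)
river: ρ → (-8,10,14)
river: ρ → (14,18,-4)
river: ρ → (-4,22,4)
river: ρ → (4,18,-14)
river: ρ → (-14,10,8)
river: ρ → (8,22,-2)
river: ρ → (-2,22,8)
ρ-cycle length = 14 (tail of 1 descent step not counted)

14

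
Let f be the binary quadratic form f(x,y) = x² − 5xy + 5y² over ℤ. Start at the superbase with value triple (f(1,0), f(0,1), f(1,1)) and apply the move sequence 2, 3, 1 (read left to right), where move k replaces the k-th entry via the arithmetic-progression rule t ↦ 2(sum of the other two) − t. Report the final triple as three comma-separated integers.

start (1,5,1) = (f(1,0),f(0,1),f(1,1))
replace slot 2: 2·(1+1) − 5 = -1 → (1,-1,1)
replace slot 3: 2·(1+(-1)) − 1 = -1 → (1,-1,-1)
replace slot 1: 2·((-1)+(-1)) − 1 = -5 → (-5,-1,-1)

-5,-1,-1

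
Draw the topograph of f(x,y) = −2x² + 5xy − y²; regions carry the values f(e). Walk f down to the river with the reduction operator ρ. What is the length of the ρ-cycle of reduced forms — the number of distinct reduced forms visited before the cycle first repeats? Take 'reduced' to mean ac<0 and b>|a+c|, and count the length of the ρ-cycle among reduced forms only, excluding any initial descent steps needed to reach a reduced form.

D = 17, ⌊√D⌋ = 4
descent: ρ → (-1,3,2)  [lands on river]
river: ρ → (2,1,-2)
river: ρ → (-2,3,1)
river: ρ → (1,3,-2)
river: ρ → (-2,1,2)
river: ρ → (2,3,-1)
ρ-cycle length = 6 (tail of 1 descent step not counted)

6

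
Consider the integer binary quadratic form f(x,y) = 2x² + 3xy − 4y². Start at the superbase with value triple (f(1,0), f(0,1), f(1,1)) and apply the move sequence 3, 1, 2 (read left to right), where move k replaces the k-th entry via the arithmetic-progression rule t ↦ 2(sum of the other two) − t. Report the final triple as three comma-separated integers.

start (2,-4,1) = (f(1,0),f(0,1),f(1,1))
replace slot 3: 2·(2+(-4)) − 1 = -5 → (2,-4,-5)
replace slot 1: 2·((-4)+(-5)) − 2 = -20 → (-20,-4,-5)
replace slot 2: 2·((-20)+(-5)) − (-4) = -46 → (-20,-46,-5)

-20,-46,-5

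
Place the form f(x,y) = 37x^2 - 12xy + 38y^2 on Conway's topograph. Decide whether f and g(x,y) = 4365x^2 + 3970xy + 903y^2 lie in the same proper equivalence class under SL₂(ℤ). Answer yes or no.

D₁ = -5480, D₂ = -5480
f: reduced (well bottom): (37,-12,38) with a≤c, −a<b≤a
g: flip: (4365,3970,903)→(903,-3970,4365)
g: translate: b→-358 (≡-3970 mod 1806), so (903,-3970,4365)→(903,-358,37)
g: flip: (903,-358,37)→(37,358,903)
g: translate: b→-12 (≡358 mod 74), so (37,358,903)→(37,-12,38)
g: reduced (well bottom): (37,-12,38) with a≤c, −a<b≤a
reduced forms (37, -12, 38) vs (37, -12, 38) ⇒ equivalent

yes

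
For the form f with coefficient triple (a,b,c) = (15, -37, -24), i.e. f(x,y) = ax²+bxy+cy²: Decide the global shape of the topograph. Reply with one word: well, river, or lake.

D = b²−4ac = (-37)² − 4·15·(-24) = 2809
D = 53² is a perfect square ⇒ form factors over ℤ ⇒ lakes

lake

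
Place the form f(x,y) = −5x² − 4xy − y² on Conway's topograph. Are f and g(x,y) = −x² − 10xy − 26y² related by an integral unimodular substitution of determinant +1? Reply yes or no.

D₁ = -4, D₂ = -4
f is negative-definite; reduce −f:
−f: flip: (5,4,1)→(1,-4,5)
−f: translate: b→0 (≡-4 mod 2), so (1,-4,5)→(1,0,1)
−f: reduced (well bottom): (1,0,1) with a≤c, −a<b≤a
flip sign back: reduced form of f is (-1,0,-1)
g is negative-definite; reduce −g:
−g: translate: b→0 (≡10 mod 2), so (1,10,26)→(1,0,1)
−g: reduced (well bottom): (1,0,1) with a≤c, −a<b≤a
flip sign back: reduced form of g is (-1,0,-1)
reduced forms (-1, 0, -1) vs (-1, 0, -1) ⇒ equivalent

yes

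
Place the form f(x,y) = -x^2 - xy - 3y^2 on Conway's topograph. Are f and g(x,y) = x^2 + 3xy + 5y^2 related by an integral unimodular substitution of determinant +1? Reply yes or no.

D₁ = -11, D₂ = -11
f is negative-definite; reduce −f:
−f: reduced (well bottom): (1,1,3) with a≤c, −a<b≤a
flip sign back: reduced form of f is (-1,-1,-3)
g: translate: b→1 (≡3 mod 2), so (1,3,5)→(1,1,3)
g: reduced (well bottom): (1,1,3) with a≤c, −a<b≤a
reduced forms (-1, -1, -3) vs (1, 1, 3) ⇒ inequivalent

no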